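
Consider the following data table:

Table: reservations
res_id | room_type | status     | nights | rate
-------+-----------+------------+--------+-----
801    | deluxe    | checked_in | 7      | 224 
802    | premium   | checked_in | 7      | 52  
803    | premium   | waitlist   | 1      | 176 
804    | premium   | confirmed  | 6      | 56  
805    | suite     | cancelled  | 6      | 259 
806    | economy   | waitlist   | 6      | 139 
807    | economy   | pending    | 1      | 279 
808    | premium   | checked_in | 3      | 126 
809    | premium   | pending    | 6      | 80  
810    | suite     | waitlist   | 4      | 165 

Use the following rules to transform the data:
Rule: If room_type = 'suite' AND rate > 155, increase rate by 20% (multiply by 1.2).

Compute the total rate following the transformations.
1640.8

Step 1: Find records where room_type = 'suite' AND rate > 155
Step 2: 2 records match, summing to 424
Step 3: After multiplier: 424 × 1.2 = 508.8
Step 4: Unaffected records sum: 1132
Step 5: Final sum = 508.8 + 1132 = 1640.8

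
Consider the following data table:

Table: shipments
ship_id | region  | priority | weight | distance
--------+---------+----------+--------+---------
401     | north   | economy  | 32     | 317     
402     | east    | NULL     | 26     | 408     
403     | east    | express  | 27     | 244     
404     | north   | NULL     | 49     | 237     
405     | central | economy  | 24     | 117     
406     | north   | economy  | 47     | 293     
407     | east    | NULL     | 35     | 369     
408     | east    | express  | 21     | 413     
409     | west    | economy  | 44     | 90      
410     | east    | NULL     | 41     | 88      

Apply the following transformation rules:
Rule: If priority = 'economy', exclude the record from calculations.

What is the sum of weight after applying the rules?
199

Step 1: Identify records where priority = 'economy'
Step 2: The excluded records sum to 147
Step 3: Original total weight = 346
Step 4: Remaining total = 346 - 147 = 199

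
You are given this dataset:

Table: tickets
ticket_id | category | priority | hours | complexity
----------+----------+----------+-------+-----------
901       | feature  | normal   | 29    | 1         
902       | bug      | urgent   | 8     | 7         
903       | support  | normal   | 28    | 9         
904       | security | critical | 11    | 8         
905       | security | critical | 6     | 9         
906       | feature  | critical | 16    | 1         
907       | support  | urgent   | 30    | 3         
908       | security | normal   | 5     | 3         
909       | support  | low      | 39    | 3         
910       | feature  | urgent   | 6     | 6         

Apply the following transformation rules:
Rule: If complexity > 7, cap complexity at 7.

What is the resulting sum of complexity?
45

Step 1: 3 records have complexity > 7
Step 2: These records originally summed to 26
Step 3: After capping: 3 × 7 = 21
Step 4: Unaffected records sum: 24
Step 5: Final sum = 21 + 24 = 45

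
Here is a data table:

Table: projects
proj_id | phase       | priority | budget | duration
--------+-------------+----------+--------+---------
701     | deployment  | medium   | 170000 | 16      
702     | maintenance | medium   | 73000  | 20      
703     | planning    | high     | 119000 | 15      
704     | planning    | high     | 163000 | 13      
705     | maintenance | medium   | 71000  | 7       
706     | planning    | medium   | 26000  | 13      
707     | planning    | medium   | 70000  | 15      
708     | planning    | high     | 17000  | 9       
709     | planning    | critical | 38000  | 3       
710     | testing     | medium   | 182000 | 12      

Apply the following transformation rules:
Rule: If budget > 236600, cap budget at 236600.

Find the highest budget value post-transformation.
182000

Step 1: Original maximum budget = 182000
Step 2: Check cap of 236600 against maximum
Step 3: No records exceed the cap (max 182000 <= cap 236600), so no capping applies
Step 4: Maximum after transformation = 182000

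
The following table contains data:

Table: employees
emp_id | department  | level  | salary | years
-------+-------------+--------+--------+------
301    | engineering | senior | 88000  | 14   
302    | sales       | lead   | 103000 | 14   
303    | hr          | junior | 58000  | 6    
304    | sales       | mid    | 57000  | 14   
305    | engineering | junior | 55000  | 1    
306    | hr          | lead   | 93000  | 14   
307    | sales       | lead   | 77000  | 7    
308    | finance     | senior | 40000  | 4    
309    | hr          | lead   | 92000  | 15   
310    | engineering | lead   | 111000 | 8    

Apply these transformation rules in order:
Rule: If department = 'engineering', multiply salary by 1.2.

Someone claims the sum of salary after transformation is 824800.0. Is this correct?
Yes, the result is correct.

Step 1: Calculate the correct sum after transformation
Step 2: Apply multiplier 1.2 to records where department = 'engineering'
Step 3: Correct result = 824800.0
Step 4: Claimed result = 824800.0
Step 5: 824800.0 = 824800.0 ✓
Conclusion: The claimed result is correct.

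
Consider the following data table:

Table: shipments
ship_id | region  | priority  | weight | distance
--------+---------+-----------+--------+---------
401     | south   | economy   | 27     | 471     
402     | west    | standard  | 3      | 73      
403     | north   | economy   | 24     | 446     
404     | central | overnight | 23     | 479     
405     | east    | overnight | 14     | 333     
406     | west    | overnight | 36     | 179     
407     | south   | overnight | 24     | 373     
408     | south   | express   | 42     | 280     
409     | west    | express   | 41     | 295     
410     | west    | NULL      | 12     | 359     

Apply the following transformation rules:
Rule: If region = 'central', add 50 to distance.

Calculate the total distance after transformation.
3338

Step 1: Count records where region = 'central': 1
Step 2: Total bonus added: 1 × 50 = 50
Step 3: Original sum of distance: 3288
Step 4: Final sum = 3288 + 50 = 3338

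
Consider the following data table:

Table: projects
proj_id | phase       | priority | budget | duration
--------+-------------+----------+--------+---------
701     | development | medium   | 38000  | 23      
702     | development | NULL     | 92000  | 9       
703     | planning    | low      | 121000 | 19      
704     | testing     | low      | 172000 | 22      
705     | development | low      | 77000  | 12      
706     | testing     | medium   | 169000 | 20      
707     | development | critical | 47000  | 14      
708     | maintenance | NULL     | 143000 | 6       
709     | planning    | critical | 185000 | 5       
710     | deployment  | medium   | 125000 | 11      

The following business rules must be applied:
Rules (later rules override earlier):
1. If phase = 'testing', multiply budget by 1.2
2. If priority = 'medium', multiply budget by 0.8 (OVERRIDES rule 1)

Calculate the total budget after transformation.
1137000.0

Step 1: Rule 2 takes priority for records with priority = 'medium'
  - 3 records: 332000 × 0.8 = 265600.0
Step 2: Rule 1 applies to remaining records with phase = 'testing'
  - 1 records: 172000 × 1.2 = 206400.0
Step 3: Other records unchanged: 665000
Step 4: Final sum = 265600.0 + 206400.0 + 665000 = 1137000.0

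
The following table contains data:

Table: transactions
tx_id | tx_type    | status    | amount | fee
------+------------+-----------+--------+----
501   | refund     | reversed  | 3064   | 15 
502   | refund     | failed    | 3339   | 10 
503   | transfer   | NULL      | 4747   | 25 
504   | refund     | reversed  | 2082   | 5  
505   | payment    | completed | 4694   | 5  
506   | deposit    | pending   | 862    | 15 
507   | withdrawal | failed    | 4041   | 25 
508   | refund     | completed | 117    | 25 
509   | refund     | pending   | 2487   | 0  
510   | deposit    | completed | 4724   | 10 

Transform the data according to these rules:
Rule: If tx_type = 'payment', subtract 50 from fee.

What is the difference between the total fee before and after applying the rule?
50

Step 1: Original sum of fee = 135
Step 2: 1 records have tx_type = 'payment'
Step 3: Each affected record changes by -50
Step 4: Total change = 1 × -50 = -50
Step 5: New sum = 135 + -50 = 85
Step 6: Difference = |85 - 135| = 50
        (Sum decreased by 50)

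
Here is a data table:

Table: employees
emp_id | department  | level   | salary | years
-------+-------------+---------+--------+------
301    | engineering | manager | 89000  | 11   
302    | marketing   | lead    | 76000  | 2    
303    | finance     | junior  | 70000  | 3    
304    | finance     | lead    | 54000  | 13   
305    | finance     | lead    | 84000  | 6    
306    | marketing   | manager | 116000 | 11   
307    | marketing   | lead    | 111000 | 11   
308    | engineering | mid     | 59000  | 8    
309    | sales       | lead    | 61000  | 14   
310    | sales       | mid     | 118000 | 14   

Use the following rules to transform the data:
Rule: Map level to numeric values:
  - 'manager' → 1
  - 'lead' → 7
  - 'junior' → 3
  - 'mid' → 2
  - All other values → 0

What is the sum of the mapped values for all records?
44

Step 1: Apply mapping to each record
Step 2: Count by status:
  'manager': 2 records × 1 = 2
  'lead': 5 records × 7 = 35
  'junior': 1 records × 3 = 3
  'mid': 2 records × 2 = 4
Step 3: Sum all mapped values = 44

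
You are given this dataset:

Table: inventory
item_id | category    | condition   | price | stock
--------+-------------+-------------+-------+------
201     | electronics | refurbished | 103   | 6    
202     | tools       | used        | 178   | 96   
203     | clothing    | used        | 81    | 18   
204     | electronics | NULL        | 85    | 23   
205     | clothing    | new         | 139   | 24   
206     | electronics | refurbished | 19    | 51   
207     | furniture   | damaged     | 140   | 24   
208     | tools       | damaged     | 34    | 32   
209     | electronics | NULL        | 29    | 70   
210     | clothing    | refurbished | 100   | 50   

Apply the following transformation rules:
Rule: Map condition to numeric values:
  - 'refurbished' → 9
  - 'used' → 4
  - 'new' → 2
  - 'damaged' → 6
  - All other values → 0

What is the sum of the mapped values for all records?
49

Step 1: Apply mapping to each record
Step 2: Count by status:
  'refurbished': 3 records × 9 = 27
  'used': 2 records × 4 = 8
  'new': 1 records × 2 = 2
  'damaged': 2 records × 6 = 12
Step 3: Sum all mapped values = 49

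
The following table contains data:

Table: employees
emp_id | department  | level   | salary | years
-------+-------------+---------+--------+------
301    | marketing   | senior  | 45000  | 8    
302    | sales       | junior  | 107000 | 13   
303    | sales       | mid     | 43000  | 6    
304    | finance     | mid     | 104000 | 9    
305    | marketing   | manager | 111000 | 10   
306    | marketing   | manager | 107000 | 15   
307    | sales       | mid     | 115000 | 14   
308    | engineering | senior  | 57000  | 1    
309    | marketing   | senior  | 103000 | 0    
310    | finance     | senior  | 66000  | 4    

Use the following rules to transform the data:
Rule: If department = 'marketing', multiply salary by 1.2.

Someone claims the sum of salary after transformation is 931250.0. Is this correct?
No, the correct result is 931200.0.

Step 1: Calculate the correct sum after transformation
Step 2: Apply multiplier 1.2 to records where department = 'marketing'
Step 3: Correct result = 931200.0
Step 4: Claimed result = 931250.0
Step 5: 931200.0 ≠ 931250.0
Conclusion: The claimed result is incorrect. The correct answer is 931200.0.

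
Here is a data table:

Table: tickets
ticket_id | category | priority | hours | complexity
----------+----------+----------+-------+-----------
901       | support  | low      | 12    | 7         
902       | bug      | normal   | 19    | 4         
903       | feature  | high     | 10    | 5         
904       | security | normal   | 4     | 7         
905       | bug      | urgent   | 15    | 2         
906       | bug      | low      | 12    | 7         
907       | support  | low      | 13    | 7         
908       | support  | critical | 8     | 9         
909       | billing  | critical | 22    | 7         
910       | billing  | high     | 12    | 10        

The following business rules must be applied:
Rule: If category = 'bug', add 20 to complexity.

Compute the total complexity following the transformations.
125

Step 1: Count records where category = 'bug': 3
Step 2: Total bonus added: 3 × 20 = 60
Step 3: Original sum of complexity: 65
Step 4: Final sum = 65 + 60 = 125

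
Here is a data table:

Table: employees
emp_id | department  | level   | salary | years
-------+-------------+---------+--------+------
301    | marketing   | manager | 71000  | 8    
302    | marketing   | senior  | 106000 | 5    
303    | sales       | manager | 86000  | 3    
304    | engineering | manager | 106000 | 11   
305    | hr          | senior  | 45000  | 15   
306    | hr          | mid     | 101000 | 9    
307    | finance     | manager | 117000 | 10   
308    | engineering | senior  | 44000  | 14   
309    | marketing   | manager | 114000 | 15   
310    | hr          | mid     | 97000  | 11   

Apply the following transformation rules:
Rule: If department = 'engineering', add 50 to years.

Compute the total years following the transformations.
201

Step 1: Count records where department = 'engineering': 2
Step 2: Total bonus added: 2 × 50 = 100
Step 3: Original sum of years: 101
Step 4: Final sum = 101 + 100 = 201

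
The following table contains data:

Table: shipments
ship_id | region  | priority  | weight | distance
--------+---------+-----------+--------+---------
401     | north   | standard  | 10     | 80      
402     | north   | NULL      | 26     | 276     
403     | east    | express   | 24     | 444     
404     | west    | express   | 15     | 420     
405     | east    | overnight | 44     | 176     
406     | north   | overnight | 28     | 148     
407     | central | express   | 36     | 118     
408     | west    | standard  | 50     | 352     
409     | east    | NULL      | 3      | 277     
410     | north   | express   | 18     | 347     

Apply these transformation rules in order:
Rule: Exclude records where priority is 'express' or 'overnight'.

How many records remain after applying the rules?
4

Step 1: Count records to exclude
  - 4 (express) + 2 (overnight) = 6 records
Step 2: Total records: 10
Step 3: Remaining = 10 - 6 = 4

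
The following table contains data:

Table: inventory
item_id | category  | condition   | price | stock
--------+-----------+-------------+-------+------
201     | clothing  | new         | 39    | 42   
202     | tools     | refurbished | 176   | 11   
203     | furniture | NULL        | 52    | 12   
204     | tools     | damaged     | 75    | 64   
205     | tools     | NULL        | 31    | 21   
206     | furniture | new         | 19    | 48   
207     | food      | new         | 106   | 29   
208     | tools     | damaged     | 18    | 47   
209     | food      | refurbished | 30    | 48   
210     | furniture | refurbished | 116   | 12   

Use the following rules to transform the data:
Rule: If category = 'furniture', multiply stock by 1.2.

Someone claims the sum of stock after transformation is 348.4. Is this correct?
Yes, the result is correct.

Step 1: Calculate the correct sum after transformation
Step 2: Apply multiplier 1.2 to records where category = 'furniture'
Step 3: Correct result = 348.4
Step 4: Claimed result = 348.4
Step 5: 348.4 = 348.4 ✓
Conclusion: The claimed result is correct.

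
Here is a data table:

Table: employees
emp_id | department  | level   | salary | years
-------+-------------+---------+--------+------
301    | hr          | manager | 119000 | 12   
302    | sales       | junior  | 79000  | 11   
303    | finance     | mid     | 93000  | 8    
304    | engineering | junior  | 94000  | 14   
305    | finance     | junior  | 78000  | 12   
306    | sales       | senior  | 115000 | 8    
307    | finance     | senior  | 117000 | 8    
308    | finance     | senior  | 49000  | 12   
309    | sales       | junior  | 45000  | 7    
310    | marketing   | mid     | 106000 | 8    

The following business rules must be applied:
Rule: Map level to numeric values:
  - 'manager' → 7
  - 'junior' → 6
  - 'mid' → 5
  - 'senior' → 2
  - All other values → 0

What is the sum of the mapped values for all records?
47

Step 1: Apply mapping to each record
Step 2: Count by status:
  'manager': 1 records × 7 = 7
  'junior': 4 records × 6 = 24
  'mid': 2 records × 5 = 10
  'senior': 3 records × 2 = 6
Step 3: Sum all mapped values = 47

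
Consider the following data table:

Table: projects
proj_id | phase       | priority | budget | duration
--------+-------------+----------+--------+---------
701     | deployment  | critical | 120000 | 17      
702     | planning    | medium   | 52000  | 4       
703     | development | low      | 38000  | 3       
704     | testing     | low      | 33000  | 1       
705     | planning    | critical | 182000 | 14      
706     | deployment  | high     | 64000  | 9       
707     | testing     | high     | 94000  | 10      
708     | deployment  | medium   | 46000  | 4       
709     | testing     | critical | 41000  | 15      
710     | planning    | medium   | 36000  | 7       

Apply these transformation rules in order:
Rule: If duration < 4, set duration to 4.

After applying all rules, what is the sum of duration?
88

Step 1: 2 records have duration < 4
Step 2: These records originally summed to 4
Step 3: After setting to minimum: 2 × 4 = 8
Step 4: Unaffected records sum: 80
Step 5: Final sum = 8 + 80 = 88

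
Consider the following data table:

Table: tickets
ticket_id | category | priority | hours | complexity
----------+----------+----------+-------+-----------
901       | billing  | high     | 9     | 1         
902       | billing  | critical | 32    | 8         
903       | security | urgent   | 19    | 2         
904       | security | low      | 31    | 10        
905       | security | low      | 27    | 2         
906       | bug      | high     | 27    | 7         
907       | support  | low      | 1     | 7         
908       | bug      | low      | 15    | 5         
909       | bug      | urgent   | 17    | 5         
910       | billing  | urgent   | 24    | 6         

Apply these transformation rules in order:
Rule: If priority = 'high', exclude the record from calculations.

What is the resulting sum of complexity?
45

Step 1: Identify records where priority = 'high'
Step 2: The excluded records sum to 8
Step 3: Original total complexity = 53
Step 4: Remaining total = 53 - 8 = 45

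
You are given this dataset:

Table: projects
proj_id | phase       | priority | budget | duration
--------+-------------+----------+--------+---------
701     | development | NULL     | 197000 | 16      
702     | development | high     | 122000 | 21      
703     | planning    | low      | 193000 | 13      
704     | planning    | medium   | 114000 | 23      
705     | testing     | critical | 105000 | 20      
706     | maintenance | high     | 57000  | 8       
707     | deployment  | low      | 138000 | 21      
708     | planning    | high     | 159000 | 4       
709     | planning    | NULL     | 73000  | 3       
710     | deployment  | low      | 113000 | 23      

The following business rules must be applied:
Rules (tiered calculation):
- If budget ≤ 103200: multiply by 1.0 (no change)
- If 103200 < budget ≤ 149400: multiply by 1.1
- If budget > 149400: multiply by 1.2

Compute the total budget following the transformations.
1440000.0

Step 1: Tier 1 (budget ≤ 103200): 2 records, sum = 130000 × 1.0 = 130000.0
Step 2: Tier 2 (103200 < budget ≤ 149400): 5 records, sum = 592000 × 1.1 = 651200.0
Step 3: Tier 3 (budget > 149400): 3 records, sum = 549000 × 1.2 = 658800.0
Step 4: Final sum = 130000.0 + 651200.0 + 658800.0 = 1440000.0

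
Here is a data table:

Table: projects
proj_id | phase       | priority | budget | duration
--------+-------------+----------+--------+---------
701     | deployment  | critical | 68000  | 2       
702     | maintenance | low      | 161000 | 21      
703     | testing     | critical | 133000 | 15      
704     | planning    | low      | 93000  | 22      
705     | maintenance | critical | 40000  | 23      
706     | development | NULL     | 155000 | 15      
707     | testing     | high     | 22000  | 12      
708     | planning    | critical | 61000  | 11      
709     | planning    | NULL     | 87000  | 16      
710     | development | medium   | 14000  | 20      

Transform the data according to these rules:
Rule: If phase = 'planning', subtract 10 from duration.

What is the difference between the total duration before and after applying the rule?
30

Step 1: Original sum of duration = 157
Step 2: 3 records have phase = 'planning'
Step 3: Each affected record changes by -10
Step 4: Total change = 3 × -10 = -30
Step 5: New sum = 157 + -30 = 127
Step 6: Difference = |127 - 157| = 30
        (Sum decreased by 30)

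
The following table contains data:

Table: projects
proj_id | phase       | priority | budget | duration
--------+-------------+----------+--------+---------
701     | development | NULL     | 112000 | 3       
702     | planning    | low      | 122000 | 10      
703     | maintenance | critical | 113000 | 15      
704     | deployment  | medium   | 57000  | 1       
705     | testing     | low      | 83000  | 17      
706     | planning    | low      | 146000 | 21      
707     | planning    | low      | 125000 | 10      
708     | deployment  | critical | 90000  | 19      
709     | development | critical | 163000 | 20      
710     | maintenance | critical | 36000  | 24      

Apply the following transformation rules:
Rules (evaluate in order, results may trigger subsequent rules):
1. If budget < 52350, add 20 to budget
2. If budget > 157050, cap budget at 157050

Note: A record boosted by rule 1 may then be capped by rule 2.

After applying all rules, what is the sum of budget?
1041070

Step 1: Apply rule 1 to records with budget < 52350
  - 1 records get bonus of 20
  - Of these, 0 records then exceed 157050 and get capped
Step 2: Apply rule 2 to records with budget > 157050
  - 1 records (original) are capped
Step 3: Calculate final sum = 1041070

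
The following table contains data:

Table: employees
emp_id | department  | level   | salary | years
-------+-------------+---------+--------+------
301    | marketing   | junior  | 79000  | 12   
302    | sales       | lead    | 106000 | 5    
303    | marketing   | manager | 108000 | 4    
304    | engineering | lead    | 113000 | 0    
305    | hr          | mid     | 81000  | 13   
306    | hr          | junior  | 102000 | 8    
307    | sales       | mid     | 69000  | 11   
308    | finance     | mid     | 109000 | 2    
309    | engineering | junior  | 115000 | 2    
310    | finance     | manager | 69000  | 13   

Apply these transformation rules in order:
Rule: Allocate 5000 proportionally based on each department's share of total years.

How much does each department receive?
engineering: 142.86, finance: 1071.43, hr: 1500.0, marketing: 1142.86, sales: 1142.86

Step 1: Calculate total years = 70
Step 2: Calculate each department's proportion:
  engineering: 2/70 = 2.86% → 142.86
  finance: 15/70 = 21.43% → 1071.43
  hr: 21/70 = 30.00% → 1500.0
  marketing: 16/70 = 22.86% → 1142.86
  sales: 16/70 = 22.86% → 1142.86
Step 3: Verify: sum of allocations ≈ 5000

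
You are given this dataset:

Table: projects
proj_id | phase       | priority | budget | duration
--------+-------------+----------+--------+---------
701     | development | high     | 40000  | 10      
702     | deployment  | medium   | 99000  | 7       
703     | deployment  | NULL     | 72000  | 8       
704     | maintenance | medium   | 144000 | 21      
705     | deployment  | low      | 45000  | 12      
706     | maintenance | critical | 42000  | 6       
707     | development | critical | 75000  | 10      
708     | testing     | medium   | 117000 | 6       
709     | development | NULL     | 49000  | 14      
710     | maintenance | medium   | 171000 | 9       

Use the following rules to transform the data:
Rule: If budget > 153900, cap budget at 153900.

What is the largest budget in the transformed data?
153900

Step 1: Original maximum budget = 171000
Step 2: Apply cap at 153900
Step 3: 1 records had budget > 153900 and were capped
Step 4: Maximum after transformation = 153900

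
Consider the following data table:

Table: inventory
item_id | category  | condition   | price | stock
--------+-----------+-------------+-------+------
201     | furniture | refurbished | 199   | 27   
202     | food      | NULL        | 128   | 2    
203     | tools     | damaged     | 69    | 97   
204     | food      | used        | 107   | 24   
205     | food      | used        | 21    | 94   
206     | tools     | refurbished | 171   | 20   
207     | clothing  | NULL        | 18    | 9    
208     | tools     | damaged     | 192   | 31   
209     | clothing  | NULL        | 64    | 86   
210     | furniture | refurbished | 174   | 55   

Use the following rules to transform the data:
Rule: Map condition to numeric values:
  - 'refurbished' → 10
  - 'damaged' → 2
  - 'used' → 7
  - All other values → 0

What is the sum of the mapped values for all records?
48

Step 1: Apply mapping to each record
Step 2: Count by status:
  'refurbished': 3 records × 10 = 30
  'damaged': 2 records × 2 = 4
  'used': 2 records × 7 = 14
Step 3: Sum all mapped values = 48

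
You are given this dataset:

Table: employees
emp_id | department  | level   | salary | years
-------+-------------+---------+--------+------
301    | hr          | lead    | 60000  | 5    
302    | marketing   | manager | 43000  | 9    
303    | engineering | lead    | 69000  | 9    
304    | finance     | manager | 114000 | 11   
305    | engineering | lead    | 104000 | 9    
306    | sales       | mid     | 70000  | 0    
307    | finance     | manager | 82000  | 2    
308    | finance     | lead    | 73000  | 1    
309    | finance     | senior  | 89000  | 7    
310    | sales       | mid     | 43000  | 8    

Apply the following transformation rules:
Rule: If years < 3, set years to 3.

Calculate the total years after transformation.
67

Step 1: 3 records have years < 3
Step 2: These records originally summed to 3
Step 3: After setting to minimum: 3 × 3 = 9
Step 4: Unaffected records sum: 58
Step 5: Final sum = 9 + 58 = 67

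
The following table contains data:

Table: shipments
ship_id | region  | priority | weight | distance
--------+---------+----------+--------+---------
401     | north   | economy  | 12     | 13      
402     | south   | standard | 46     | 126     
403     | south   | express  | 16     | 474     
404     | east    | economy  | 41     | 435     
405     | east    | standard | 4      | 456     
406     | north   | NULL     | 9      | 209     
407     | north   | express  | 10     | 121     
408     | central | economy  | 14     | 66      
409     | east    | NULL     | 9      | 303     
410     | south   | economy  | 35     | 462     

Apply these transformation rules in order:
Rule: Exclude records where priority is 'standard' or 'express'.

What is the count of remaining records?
6

Step 1: Count records to exclude
  - 2 (standard) + 2 (express) = 4 records
Step 2: Total records: 10
Step 3: Remaining = 10 - 4 = 6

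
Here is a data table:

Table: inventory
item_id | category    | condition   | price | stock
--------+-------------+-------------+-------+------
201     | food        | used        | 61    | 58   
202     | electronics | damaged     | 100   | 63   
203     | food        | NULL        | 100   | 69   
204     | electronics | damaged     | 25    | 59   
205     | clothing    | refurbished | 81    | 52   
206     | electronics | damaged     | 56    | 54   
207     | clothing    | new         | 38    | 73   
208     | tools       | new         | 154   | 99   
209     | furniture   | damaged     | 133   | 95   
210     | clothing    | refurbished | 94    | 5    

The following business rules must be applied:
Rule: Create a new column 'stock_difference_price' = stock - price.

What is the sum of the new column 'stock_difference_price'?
-215

Step 1: For each record, compute stock - price
Example calculations:
  58 - 61 = -3
  63 - 100 = -37
  69 - 100 = -31
  ...
Step 2: Sum all derived values
Step 3: Total = -215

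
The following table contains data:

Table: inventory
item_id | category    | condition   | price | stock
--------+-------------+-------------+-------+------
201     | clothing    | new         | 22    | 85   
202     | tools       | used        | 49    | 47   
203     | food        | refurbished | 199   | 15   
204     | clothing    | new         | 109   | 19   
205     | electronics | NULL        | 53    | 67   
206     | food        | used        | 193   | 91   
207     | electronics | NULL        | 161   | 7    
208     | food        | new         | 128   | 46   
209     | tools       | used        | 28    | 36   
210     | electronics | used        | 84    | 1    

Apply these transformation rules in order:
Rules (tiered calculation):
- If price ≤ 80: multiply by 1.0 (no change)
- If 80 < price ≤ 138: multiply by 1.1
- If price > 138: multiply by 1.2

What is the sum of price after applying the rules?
1168.7

Step 1: Tier 1 (price ≤ 80): 4 records, sum = 152 × 1.0 = 152.0
Step 2: Tier 2 (80 < price ≤ 138): 3 records, sum = 321 × 1.1 = 353.1
Step 3: Tier 3 (price > 138): 3 records, sum = 553 × 1.2 = 663.6
Step 4: Final sum = 152.0 + 353.1 + 663.6 = 1168.7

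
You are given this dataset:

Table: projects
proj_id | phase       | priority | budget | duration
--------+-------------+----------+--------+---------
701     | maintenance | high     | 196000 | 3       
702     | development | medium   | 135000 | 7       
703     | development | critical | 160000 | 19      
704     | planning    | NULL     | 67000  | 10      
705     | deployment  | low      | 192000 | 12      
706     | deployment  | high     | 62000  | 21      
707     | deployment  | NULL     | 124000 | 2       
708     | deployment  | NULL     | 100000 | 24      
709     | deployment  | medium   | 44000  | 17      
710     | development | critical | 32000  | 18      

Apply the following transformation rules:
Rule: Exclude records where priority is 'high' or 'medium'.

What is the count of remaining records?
6

Step 1: Count records to exclude
  - 2 (high) + 2 (medium) = 4 records
Step 2: Total records: 10
Step 3: Remaining = 10 - 4 = 6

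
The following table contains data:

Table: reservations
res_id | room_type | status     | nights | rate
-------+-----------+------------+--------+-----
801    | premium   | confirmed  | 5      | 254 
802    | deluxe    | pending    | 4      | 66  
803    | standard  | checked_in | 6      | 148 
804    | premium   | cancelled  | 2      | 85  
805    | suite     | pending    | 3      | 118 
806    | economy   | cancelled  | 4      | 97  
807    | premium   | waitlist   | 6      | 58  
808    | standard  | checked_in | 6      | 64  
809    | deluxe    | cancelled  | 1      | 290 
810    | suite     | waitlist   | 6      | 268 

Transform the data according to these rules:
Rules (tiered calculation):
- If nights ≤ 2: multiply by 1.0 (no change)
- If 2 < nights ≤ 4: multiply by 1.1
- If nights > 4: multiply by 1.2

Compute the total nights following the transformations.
49.9

Step 1: Tier 1 (nights ≤ 2): 2 records, sum = 3 × 1.0 = 3.0
Step 2: Tier 2 (2 < nights ≤ 4): 3 records, sum = 11 × 1.1 = 12.1
Step 3: Tier 3 (nights > 4): 5 records, sum = 29 × 1.2 = 34.8
Step 4: Final sum = 3.0 + 12.1 + 34.8 = 49.9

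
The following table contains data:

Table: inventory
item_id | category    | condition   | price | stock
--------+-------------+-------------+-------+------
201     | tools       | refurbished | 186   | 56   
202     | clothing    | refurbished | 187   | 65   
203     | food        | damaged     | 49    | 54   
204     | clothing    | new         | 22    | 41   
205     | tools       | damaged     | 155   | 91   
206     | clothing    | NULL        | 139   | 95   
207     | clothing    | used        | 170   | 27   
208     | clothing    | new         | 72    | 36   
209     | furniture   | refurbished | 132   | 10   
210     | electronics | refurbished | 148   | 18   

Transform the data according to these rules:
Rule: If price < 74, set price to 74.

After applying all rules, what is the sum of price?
1339

Step 1: 3 records have price < 74
Step 2: These records originally summed to 143
Step 3: After setting to minimum: 3 × 74 = 222
Step 4: Unaffected records sum: 1117
Step 5: Final sum = 222 + 1117 = 1339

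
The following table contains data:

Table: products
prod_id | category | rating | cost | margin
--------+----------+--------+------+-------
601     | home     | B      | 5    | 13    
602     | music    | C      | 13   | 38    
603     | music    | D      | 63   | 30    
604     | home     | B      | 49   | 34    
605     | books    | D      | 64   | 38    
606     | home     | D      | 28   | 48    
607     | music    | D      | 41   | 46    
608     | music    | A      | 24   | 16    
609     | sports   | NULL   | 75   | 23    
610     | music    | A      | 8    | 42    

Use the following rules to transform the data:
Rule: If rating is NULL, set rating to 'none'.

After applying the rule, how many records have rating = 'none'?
1

Step 1: Count records where rating IS NULL
Step 2: Found 1 records with NULL rating
Step 3: These records will have rating set to 'none'
Step 4: Records already having rating = 'none': 0
Step 5: Answer: 1 + 0 = 1 records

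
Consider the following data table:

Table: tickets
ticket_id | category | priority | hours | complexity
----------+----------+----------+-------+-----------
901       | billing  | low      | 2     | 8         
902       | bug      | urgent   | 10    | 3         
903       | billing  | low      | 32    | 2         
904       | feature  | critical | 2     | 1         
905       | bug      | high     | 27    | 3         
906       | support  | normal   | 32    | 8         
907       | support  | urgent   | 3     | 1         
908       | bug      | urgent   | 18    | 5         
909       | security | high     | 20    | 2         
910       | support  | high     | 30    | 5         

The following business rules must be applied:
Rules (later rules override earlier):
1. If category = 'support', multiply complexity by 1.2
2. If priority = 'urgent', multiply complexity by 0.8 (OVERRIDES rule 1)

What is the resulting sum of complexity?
38.8

Step 1: Rule 2 takes priority for records with priority = 'urgent'
  - 3 records: 9 × 0.8 = 7.2
Step 2: Rule 1 applies to remaining records with category = 'support'
  - 2 records: 13 × 1.2 = 15.6
Step 3: Other records unchanged: 16
Step 4: Final sum = 7.2 + 15.6 + 16 = 38.8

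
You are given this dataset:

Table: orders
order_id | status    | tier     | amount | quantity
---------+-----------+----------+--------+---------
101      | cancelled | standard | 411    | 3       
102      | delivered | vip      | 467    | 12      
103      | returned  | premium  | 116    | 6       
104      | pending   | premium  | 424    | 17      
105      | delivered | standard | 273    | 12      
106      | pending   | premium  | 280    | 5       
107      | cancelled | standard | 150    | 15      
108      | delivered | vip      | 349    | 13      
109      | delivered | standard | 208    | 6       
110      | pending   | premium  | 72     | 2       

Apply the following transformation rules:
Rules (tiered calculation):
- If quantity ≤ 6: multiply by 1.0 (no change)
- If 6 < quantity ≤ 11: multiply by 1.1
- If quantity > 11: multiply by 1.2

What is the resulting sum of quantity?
104.8

Step 1: Tier 1 (quantity ≤ 6): 5 records, sum = 22 × 1.0 = 22.0
Step 2: Tier 2 (6 < quantity ≤ 11): 0 records, sum = 0 × 1.1 = 0.0
Step 3: Tier 3 (quantity > 11): 5 records, sum = 69 × 1.2 = 82.8
Step 4: Final sum = 22.0 + 0.0 + 82.8 = 104.8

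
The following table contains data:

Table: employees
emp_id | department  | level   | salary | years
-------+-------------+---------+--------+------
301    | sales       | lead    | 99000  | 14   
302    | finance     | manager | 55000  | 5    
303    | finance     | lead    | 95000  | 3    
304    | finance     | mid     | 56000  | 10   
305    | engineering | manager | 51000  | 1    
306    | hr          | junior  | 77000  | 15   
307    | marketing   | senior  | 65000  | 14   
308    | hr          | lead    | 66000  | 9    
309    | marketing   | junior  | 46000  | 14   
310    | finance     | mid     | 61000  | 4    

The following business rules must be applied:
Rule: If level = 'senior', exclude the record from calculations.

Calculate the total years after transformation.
75

Step 1: Identify records where level = 'senior'
Step 2: The excluded records sum to 14
Step 3: Original total years = 89
Step 4: Remaining total = 89 - 14 = 75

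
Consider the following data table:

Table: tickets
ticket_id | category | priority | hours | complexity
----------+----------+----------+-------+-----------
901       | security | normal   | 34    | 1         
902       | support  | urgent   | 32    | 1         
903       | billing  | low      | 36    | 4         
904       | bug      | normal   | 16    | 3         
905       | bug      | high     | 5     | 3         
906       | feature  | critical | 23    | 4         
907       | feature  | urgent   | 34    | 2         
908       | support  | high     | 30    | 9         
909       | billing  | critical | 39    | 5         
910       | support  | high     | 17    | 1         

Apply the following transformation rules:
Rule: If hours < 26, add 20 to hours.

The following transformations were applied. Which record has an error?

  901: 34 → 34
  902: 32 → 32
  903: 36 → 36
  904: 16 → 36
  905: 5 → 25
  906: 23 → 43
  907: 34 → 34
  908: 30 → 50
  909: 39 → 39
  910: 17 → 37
Record 908 has an error. The correct transformed value should be 30, not 50.

Step 1: Check each record against the rule
Step 2: Record 908 has hours = 30
Step 3: Since 30 >= 26, the bonus should not have been applied
Step 4: Correct value = 30, but claimed value = 50
Conclusion: Record 908 has the error.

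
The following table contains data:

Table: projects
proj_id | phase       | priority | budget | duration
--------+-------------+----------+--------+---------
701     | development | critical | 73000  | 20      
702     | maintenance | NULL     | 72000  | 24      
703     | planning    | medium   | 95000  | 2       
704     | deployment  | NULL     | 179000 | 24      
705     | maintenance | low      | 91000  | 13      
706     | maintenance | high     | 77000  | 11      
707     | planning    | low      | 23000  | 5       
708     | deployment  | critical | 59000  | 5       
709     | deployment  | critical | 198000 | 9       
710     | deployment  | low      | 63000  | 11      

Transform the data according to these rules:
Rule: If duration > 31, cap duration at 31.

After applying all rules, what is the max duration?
24

Step 1: Original maximum duration = 24
Step 2: Check cap of 31 against maximum
Step 3: No records exceed the cap (max 24 <= cap 31), so no capping applies
Step 4: Maximum after transformation = 24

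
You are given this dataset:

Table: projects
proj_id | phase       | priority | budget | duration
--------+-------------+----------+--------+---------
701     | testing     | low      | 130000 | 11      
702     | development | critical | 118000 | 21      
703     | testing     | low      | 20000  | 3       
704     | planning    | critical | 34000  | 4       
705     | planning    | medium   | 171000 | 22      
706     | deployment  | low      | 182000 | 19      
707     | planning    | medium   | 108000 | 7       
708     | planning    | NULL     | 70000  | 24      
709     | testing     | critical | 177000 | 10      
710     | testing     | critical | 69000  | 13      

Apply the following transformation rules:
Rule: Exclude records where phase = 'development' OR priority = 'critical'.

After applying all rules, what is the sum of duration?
86

Step 1: Find records where phase = 'development' OR priority = 'critical'
Step 2: 4 records match, summing to 48
Step 3: Original sum: 134
Step 4: Remaining sum = 134 - 48 = 86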